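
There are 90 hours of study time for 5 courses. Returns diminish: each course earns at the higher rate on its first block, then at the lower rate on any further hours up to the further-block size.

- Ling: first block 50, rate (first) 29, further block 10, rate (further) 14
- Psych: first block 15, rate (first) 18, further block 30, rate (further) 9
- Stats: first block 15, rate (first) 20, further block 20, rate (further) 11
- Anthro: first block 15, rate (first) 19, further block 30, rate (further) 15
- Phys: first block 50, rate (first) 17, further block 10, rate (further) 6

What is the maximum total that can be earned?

Treat each block as its own option and order by rate: Ling/tier1 29 > Stats/tier1 20 > Anthro/tier1 19 > Psych/tier1 18 > Phys/tier1 17 > Anthro/tier2 15 > Ling/tier2 14 > Stats/tier2 11 > Psych/tier2 9 > Phys/tier2 6.
Fill Ling tier1 block (50 at 29) → 40 left.
Stats/tier1 (20): +15 → 25 left.
Anthro/tier1 (19): +15 → 10 left.
10 remain; put them into Psych tier1 at 18.
Total = 29×50 + 20×15 + 19×15 + 18×10 = 2215.

2215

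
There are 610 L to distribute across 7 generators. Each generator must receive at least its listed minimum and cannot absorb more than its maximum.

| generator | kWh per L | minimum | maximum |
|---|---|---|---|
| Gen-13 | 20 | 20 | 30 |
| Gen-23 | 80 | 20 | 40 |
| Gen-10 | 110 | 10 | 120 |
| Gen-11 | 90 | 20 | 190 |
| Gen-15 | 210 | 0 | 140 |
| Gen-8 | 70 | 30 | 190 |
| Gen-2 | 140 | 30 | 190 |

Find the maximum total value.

Meeting every minimum uses 20+20+10+20+0+30+30 = 130 L, leaving 480.
Order the generators by kWh per L: Gen-15 210 > Gen-2 140 > Gen-10 110 > Gen-11 90 > Gen-23 80 > Gen-8 70 > Gen-13 20.
Gen-15 takes 140 more to reach its cap of 140 ; 340 left.
Give Gen-2 160 more to hit its cap of 190 ; 180 left.
Gen-10 takes 110 more to reach its cap of 120 ; 70 left.
Only 70 left; Gen-11 takes them to reach 90.
Total = 20×20 + 80×20 + 110×120 + 90×90 + 210×140 + 70×30 + 140×190 = 81400.

81400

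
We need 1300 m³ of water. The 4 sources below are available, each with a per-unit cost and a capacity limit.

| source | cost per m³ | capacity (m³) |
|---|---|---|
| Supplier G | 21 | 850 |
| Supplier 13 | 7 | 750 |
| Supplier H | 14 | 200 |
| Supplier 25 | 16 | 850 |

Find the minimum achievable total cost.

Cheapest first:
Supplier 13 (7): use full 750 ; 550 m³ to go.
Supplier H (14): use full 200 ; 350 m³ to go.
Take 350 from Supplier 25 at 16 to finish.
Supplier G: unused.
Cost = 750×7 + 200×14 + 350×16 = 13650.

13650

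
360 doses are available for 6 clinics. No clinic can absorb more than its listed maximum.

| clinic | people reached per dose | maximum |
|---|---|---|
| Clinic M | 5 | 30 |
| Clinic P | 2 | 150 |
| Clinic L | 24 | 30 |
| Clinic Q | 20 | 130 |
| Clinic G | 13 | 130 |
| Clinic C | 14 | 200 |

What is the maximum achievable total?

6120

Order the clinics by people reached per dose: Clinic L 24 > Clinic Q 20 > Clinic C 14 > Clinic G 13 > Clinic M 5 > Clinic P 2.
Give Clinic L 30 to hit its cap of 30 — 330 left.
Clinic Q takes 130 to reach its cap of 130 — 200 left.
Clinic C takes 200 to reach its cap of 200 — 0 left.
Total = 24×30 + 20×130 + 14×200 = 6120.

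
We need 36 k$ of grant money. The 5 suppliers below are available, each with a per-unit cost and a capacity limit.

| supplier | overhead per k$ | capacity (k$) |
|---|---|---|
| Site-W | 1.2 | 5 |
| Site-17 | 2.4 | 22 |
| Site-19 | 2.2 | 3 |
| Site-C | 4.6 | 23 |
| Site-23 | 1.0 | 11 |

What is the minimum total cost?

64.4

Use suppliers in increasing cost order.
Site-23 at 1.0: take all 11 k$ ; 25 still needed.
Site-W (1.2): use full 5 ; 20 k$ to go.
Site-19 at 2.2: take all 3 k$ ; 17 still needed.
Take 17 from Site-17 at 2.4 to finish.
Site-C: unused.
Cost = 11×1.0 + 5×1.2 + 3×2.2 + 17×2.4 = 64.4.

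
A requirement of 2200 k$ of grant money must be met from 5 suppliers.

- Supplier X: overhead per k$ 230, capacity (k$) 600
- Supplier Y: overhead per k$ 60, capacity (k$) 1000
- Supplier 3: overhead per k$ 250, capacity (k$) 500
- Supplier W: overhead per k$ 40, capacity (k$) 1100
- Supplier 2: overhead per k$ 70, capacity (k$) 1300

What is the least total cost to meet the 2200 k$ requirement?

Cheapest first:
Supplier W (40): use full 1100 — 1100 k$ to go.
Take 1000 from Supplier Y at 60 — need 100 more.
Supplier 2 (70): take the remaining 100 — done.
Supplier X, Supplier 3: unused.
Cost = 1100×40 + 1000×60 + 100×70 = 111000.

111000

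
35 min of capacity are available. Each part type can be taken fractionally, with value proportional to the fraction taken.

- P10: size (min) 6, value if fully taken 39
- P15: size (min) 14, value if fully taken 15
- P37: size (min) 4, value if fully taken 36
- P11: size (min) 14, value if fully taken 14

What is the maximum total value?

Sort by value density: P37 36/4≈9, P10 39/6≈6.5, P15 15/14≈1.07, P11 14/14≈1.
All 4 min of P37 fit (value 36) → 31 remain.
Take all of P10 (6 min, value 39) → 25 min left.
Take all of P15 (14 min, value 15) → 11 min left.
11 min left: a 11/14 share of P11 gives 14×11/14 = 11.
Total value = 101.

101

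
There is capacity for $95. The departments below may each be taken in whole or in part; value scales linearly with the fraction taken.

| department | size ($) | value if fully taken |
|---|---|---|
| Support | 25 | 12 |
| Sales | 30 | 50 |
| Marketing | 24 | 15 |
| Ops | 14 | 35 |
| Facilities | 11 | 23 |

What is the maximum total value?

Sort by value density: Ops 35/14≈2.5, Facilities 23/11≈2.09, Sales 50/30≈1.67, Marketing 15/24≈0.625, Support 12/25≈0.48.
Take all of Ops (14 $, value 35) — 81 $ left.
All 11 $ of Facilities fit (value 23) — 70 remain.
Take all of Sales (30 $, value 50) — 40 $ left.
Marketing: take in full, 24 $ for value 15 — 16 left.
Only 16 $ remain; take 16/25 of Support for value 12×16/25 = 7.68.
Total value = 130.68.

130.68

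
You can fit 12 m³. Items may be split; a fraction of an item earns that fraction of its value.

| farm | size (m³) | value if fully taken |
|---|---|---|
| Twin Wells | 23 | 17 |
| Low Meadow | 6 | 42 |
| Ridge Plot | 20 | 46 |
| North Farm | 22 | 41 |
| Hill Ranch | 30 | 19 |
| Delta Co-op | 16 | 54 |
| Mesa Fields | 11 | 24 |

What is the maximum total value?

62.25

Sort by value density: Low Meadow 42/6≈7, Delta Co-op 54/16≈3.38, Ridge Plot 46/20≈2.3, Mesa Fields 24/11≈2.18, North Farm 41/22≈1.86, Twin Wells 17/23≈0.739, Hill Ranch 19/30≈0.633.
Take all of Low Meadow (6 m³, value 42) ; 6 m³ left.
Fill the last 6 m³ with part of Delta Co-op: 6/16 of it earns 20.25.
Total value = 62.25.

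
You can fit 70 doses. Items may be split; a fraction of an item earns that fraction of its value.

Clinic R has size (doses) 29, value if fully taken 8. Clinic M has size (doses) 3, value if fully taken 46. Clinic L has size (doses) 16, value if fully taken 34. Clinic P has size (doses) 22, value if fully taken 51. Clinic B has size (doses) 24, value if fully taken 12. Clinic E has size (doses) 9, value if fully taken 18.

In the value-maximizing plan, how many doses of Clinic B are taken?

20

Rank by value-to-size ratio: Clinic M 46/3≈15.3, Clinic P 51/22≈2.32, Clinic L 34/16≈2.12, Clinic E 18/9≈2, Clinic B 12/24≈0.5, Clinic R 8/29≈0.276.
Take all of Clinic M (3 doses, value 46) — 67 doses left.
Take all of Clinic P (22 doses, value 51) — 45 doses left.
Clinic L: take in full, 16 doses for value 34 — 29 left.
Clinic E: take in full, 9 doses for value 18 — 20 left.
20 doses left: a 20/24 share of Clinic B gives 12×20/24 = 10.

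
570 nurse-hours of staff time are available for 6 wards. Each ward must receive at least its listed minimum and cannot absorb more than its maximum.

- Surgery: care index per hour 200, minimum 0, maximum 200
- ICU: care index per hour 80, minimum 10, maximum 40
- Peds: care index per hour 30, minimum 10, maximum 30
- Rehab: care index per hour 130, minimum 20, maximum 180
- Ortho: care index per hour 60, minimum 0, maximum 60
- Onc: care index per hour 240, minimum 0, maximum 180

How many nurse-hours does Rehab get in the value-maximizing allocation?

170

Meeting every minimum uses 0+10+10+20+0+0 = 40 nurse-hours, leaving 530.
Highest care index per hour first: Onc 240 > Surgery 200 > Rehab 130 > ICU 80 > Ortho 60 > Peds 30.
Onc: +180 to 180 (cap) ; 350 left.
Give Surgery 200 more to hit its cap of 200 ; 150 left.
Only 150 left; Rehab takes them to reach 170.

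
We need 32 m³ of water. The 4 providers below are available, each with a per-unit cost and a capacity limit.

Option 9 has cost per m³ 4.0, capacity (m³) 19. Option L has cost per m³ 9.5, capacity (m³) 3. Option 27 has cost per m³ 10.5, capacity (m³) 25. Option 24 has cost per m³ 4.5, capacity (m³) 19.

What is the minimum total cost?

Fill from the cheapest provider first.
Take 19 from Option 9 at 4.0 → need 13 more.
Take 13 from Option 24 at 4.5 to finish.
Option L, Option 27: unused.
Cost = 19×4.0 + 13×4.5 = 134.5.

134.5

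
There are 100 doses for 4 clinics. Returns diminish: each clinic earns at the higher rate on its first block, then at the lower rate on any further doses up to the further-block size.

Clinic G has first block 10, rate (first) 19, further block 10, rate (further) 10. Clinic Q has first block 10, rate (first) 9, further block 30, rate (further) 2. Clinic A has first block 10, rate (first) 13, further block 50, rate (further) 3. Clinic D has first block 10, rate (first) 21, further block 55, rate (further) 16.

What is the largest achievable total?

1555

Order all 8 blocks by rate: Clinic D/T1 21 > Clinic G/T1 19 > Clinic D/T2 16 > Clinic A/T1 13 > Clinic G/T2 10 > Clinic Q/T1 9 > Clinic A/T2 3 > Clinic Q/T2 2.
Clinic D/T1 (21): +10 ; 90 left.
Clinic G T1 at 19: fill all 10 ; 80 left.
Clinic D T2 at 16: fill all 55 ; 25 left.
Clinic A T1 at 13: fill all 10 ; 15 left.
Fill Clinic G T2 block (10 at 10) ; 5 left.
Clinic Q/T1: +5 of 10 at 9; pool empty.
Total = 21×10 + 19×10 + 16×55 + 13×10 + 10×10 + 9×5 = 1555.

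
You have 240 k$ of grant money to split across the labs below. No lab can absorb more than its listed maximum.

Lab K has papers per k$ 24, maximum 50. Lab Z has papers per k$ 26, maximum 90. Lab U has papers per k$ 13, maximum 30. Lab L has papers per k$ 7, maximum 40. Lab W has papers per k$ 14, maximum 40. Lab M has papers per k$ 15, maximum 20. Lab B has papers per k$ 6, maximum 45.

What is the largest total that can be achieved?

Highest papers per k$ first: Lab Z 26 > Lab K 24 > Lab M 15 > Lab W 14 > Lab U 13 > Lab L 7 > Lab B 6.
Lab Z takes 90 to reach its cap of 90 ; 150 left.
Lab K: +50 to 50 (cap) ; 100 left.
Lab M takes 20 to reach its cap of 20 ; 80 left.
Lab W: +40 to 40 (cap) ; 40 left.
Lab U: +30 to 30 (cap) ; 10 left.
Lab L has room for 40 but only 10 remain, so it gets 10.
Total = 24×50 + 26×90 + 13×30 + 7×10 + 14×40 + 15×20 = 4860.

4860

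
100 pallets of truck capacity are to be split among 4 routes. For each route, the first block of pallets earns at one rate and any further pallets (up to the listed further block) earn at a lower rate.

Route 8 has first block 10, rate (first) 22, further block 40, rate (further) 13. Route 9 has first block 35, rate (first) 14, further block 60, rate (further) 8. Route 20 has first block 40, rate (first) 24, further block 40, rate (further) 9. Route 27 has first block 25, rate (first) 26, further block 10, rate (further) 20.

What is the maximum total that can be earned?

2240

Order all 8 blocks by rate: Route 27/tier1 26 > Route 20/tier1 24 > Route 8/tier1 22 > Route 27/tier2 20 > Route 9/tier1 14 > Route 8/tier2 13 > Route 20/tier2 9 > Route 9/tier2 8.
Route 27/tier1 (26): +25 — 75 left.
Route 20/tier1 (24): +40 — 35 left.
Fill Route 8 tier1 block (10 at 22) — 25 left.
Route 27 tier2 at 20: fill all 10 — 15 left.
Route 9/tier1: +15 of 35 at 14; pool empty.
Total = 26×25 + 24×40 + 22×10 + 20×10 + 14×15 = 2240.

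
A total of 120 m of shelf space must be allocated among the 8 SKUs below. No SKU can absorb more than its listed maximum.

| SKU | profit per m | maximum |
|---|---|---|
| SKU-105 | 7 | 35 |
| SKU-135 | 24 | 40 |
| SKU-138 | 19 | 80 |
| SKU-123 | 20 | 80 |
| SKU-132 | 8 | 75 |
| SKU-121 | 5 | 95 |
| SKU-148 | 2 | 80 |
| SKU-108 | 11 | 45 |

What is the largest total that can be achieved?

Rank by profit per m: SKU-135 24 > SKU-123 20 > SKU-138 19 > SKU-108 11 > SKU-132 8 > SKU-105 7 > SKU-121 5 > SKU-148 2.
Give SKU-135 40 to hit its cap of 40 ; 80 left.
SKU-123 takes 80 to reach its cap of 80 ; 0 left.
Total = 24×40 + 20×80 = 2560.

2560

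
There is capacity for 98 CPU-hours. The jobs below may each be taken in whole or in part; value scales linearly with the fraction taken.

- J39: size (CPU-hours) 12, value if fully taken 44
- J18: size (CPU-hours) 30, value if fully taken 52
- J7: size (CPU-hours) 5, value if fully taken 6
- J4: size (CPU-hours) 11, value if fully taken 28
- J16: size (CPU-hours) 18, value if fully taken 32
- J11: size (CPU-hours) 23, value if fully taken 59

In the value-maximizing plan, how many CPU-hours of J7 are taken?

4

Sort by value density: J39 44/12≈3.67, J11 59/23≈2.57, J4 28/11≈2.55, J16 32/18≈1.78, J18 52/30≈1.73, J7 6/5≈1.2.
All 12 CPU-hours of J39 fit (value 44) → 86 remain.
Take all of J11 (23 CPU-hours, value 59) → 63 CPU-hours left.
All 11 CPU-hours of J4 fit (value 28) → 52 remain.
J16: take in full, 18 CPU-hours for value 32 → 34 left.
J18: take in full, 30 CPU-hours for value 52 → 4 left.
Only 4 CPU-hours remain; take 4/5 of J7 for value 6×4/5 = 4.8.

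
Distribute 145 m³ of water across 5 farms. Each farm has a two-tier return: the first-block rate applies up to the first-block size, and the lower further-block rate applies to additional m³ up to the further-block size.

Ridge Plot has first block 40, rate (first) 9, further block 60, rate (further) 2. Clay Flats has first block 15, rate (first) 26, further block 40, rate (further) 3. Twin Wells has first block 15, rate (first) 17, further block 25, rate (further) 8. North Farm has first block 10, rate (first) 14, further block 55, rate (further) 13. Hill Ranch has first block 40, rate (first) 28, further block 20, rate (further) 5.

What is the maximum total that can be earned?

2710

Order all 10 blocks by rate: Hill Ranch/tier1 28 > Clay Flats/tier1 26 > Twin Wells/tier1 17 > North Farm/tier1 14 > North Farm/tier2 13 > Ridge Plot/tier1 9 > Twin Wells/tier2 8 > Hill Ranch/tier2 5 > Clay Flats/tier2 3 > Ridge Plot/tier2 2.
Fill Hill Ranch tier1 block (40 at 28) ; 105 left.
Clay Flats/tier1 (26): +15 ; 90 left.
Twin Wells/tier1 (17): +15 ; 75 left.
North Farm/tier1 (14): +10 ; 65 left.
North Farm/tier2 (13): +55 ; 10 left.
Ridge Plot tier1 at 9: only 10 left, fill 10.
Total = 28×40 + 26×15 + 17×15 + 14×10 + 13×55 + 9×10 = 2710.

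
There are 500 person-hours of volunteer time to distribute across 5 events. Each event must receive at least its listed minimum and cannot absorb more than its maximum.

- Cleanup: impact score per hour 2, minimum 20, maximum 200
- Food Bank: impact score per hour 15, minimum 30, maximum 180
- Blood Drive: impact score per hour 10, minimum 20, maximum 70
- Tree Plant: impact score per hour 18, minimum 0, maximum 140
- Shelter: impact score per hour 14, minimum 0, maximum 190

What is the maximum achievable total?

Meeting every minimum uses 20+30+20+0+0 = 70 person-hours, leaving 430.
Order the events by impact score per hour: Tree Plant 18 > Food Bank 15 > Shelter 14 > Blood Drive 10 > Cleanup 2.
Give Tree Plant 140 more to hit its cap of 140 — 290 left.
Give Food Bank 150 more to hit its cap of 180 — 140 left.
Only 140 left; Shelter takes them to reach 140.
Total = 2×20 + 15×180 + 10×20 + 18×140 + 14×140 = 7420.

7420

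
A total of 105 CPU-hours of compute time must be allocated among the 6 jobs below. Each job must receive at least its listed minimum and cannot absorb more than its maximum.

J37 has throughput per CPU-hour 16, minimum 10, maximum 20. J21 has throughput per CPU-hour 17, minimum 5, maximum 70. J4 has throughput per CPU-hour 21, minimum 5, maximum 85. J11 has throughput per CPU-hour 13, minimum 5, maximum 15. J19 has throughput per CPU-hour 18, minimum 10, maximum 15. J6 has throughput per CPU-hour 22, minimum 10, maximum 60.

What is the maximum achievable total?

Meeting every minimum uses 10+5+5+5+10+10 = 45 CPU-hours, leaving 60.
Highest throughput per CPU-hour first: J6 22 > J4 21 > J19 18 > J21 17 > J37 16 > J11 13.
J6 takes 50 more to reach its cap of 60 — 10 left.
Only 10 left; J4 takes them to reach 15.
Total = 16×10 + 17×5 + 21×15 + 13×5 + 18×10 + 22×60 = 2125.

2125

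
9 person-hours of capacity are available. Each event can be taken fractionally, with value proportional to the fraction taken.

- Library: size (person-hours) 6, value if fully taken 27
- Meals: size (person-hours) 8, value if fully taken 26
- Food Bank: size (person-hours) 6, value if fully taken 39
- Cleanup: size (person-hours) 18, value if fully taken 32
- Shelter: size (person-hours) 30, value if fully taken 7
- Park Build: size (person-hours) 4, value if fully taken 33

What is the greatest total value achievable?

Best value per unit of size first: Park Build 33/4≈8.25, Food Bank 39/6≈6.5, Library 27/6≈4.5, Meals 26/8≈3.25, Cleanup 32/18≈1.78, Shelter 7/30≈0.233.
All 4 person-hours of Park Build fit (value 33) → 5 remain.
Fill the last 5 person-hours with part of Food Bank: 5/6 of it earns 32.5.
Total value = 65.5.

65.5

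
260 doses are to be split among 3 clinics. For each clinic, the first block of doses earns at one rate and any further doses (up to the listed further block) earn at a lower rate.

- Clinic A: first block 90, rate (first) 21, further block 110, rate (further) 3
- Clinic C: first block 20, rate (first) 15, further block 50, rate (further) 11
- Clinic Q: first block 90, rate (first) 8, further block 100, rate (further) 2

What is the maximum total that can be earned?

Order all 6 blocks by rate: Clinic A/T1 21 > Clinic C/T1 15 > Clinic C/T2 11 > Clinic Q/T1 8 > Clinic A/T2 3 > Clinic Q/T2 2.
Fill Clinic A T1 block (90 at 21) — 170 left.
Clinic C T1 at 15: fill all 20 — 150 left.
Clinic C T2 at 11: fill all 50 — 100 left.
Clinic Q/T1 (8): +90 — 10 left.
Clinic A T2 at 3: only 10 left, fill 10.
Total = 21×90 + 15×20 + 11×50 + 8×90 + 3×10 = 3490.

3490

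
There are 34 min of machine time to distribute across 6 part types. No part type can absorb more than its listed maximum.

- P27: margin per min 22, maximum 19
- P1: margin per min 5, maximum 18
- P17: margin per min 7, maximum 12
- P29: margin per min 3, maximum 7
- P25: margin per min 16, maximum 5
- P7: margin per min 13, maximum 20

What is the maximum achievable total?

Order the part types by margin per min: P27 22 > P25 16 > P7 13 > P17 7 > P1 5 > P29 3.
P27 takes 19 to reach its cap of 19 ; 15 left.
P25: +5 to 5 (cap) ; 10 left.
Only 10 left; P7 takes them to reach 10.
Total = 22×19 + 16×5 + 13×10 = 628.

628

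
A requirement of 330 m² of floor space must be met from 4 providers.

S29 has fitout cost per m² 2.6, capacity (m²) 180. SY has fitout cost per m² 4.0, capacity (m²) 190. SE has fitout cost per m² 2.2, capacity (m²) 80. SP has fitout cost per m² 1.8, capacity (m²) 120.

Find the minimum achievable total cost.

730

Cheapest first:
SP at 1.8: take all 120 m² → 210 still needed.
SE (2.2): use full 80 → 130 m² to go.
S29 at 2.6: take 130 of its 180 → requirement met.
SY: unused.
Cost = 120×1.8 + 80×2.2 + 130×2.6 = 730.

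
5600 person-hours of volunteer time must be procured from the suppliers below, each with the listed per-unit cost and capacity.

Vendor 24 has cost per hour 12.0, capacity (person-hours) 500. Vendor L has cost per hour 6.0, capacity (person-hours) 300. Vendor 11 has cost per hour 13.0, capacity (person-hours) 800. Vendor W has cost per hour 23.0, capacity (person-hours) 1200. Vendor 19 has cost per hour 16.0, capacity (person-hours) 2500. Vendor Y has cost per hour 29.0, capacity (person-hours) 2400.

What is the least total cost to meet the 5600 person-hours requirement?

94500

Fill from the cheapest supplier first.
Vendor L (6.0): use full 300 → 5300 person-hours to go.
Take 500 from Vendor 24 at 12.0 → need 4800 more.
Vendor 11 (13.0): use full 800 → 4000 person-hours to go.
Take 2500 from Vendor 19 at 16.0 → need 1500 more.
Take 1200 from Vendor W at 23.0 → need 300 more.
Vendor Y (29.0): take the remaining 300 → done.
Cost = 300×6.0 + 500×12.0 + 800×13.0 + 2500×16.0 + 1200×23.0 + 300×29.0 = 94500.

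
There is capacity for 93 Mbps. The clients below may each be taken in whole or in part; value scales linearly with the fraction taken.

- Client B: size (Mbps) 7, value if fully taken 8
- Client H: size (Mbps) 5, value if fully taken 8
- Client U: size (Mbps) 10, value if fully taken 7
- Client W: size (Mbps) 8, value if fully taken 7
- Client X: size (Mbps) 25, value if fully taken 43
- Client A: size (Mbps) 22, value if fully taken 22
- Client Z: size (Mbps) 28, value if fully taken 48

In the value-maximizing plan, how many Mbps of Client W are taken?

6

Best value per unit of size first: Client X 43/25≈1.72, Client Z 48/28≈1.71, Client H 8/5≈1.6, Client B 8/7≈1.14, Client A 22/22≈1, Client W 7/8≈0.875, Client U 7/10≈0.7.
Take all of Client X (25 Mbps, value 43) → 68 Mbps left.
Client Z: take in full, 28 Mbps for value 48 → 40 left.
Client H: take in full, 5 Mbps for value 8 → 35 left.
Client B: take in full, 7 Mbps for value 8 → 28 left.
All 22 Mbps of Client A fit (value 22) → 6 remain.
Fill the last 6 Mbps with part of Client W: 6/8 of it earns 5.25.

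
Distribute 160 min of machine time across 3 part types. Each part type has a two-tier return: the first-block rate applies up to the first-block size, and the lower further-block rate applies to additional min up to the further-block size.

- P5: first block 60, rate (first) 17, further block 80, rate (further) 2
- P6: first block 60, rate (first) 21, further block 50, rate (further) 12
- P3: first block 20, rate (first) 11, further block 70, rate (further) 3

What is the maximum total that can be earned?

2760

Treat each block as its own option and order by rate: P6/tier1 21 > P5/tier1 17 > P6/tier2 12 > P3/tier1 11 > P3/tier2 3 > P5/tier2 2.
P6 tier1 at 21: fill all 60 — 100 left.
Fill P5 tier1 block (60 at 17) — 40 left.
P6 tier2 at 12: only 40 left, fill 40.
Total = 21×60 + 17×60 + 12×40 = 2760.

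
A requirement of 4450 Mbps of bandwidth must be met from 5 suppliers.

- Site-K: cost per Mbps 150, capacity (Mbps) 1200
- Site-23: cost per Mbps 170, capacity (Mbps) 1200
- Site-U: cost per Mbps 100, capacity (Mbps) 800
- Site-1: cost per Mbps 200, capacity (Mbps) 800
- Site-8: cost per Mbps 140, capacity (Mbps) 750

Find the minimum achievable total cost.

669000

Use suppliers in increasing cost order.
Site-U at 100: take all 800 Mbps → 3650 still needed.
Take 750 from Site-8 at 140 → need 2900 more.
Site-K at 150: take all 1200 Mbps → 1700 still needed.
Take 1200 from Site-23 at 170 → need 500 more.
Site-1 at 200: take 500 of its 800 → requirement met.
Cost = 800×100 + 750×140 + 1200×150 + 1200×170 + 500×200 = 669000.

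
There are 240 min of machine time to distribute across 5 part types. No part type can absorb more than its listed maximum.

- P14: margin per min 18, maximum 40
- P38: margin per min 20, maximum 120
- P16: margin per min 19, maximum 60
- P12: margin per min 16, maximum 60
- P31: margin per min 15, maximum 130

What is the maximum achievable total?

Order the part types by margin per min: P38 20 > P16 19 > P14 18 > P12 16 > P31 15.
P38: +120 to 120 (cap) → 120 left.
P16: +60 to 60 (cap) → 60 left.
P14: +40 to 40 (cap) → 20 left.
P12: +20 (room for 60) → 20. Pool exhausted.
Total = 18×40 + 20×120 + 19×60 + 16×20 = 4580.

4580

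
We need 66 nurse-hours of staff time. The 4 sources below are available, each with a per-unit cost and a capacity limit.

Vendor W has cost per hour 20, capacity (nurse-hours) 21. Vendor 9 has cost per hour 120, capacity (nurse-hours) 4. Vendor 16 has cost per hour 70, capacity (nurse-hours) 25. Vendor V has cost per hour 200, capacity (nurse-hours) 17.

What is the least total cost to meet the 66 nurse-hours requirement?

5850

Fill from the cheapest source first.
Take 21 from Vendor W at 20 → need 45 more.
Vendor 16 (70): use full 25 → 20 nurse-hours to go.
Take 4 from Vendor 9 at 120 → need 16 more.
Vendor V at 200: take 16 of its 17 → requirement met.
Cost = 21×20 + 25×70 + 4×120 + 16×200 = 5850.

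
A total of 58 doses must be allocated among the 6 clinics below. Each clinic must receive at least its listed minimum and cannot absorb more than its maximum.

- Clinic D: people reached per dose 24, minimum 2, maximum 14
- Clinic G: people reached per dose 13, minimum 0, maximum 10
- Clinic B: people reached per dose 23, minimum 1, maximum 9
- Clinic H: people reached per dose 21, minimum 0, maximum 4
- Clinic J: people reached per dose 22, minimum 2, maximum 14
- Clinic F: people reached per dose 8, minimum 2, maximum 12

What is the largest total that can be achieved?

Meeting every minimum uses 2+0+1+0+2+2 = 7 doses, leaving 51.
Rank by people reached per dose: Clinic D 24 > Clinic B 23 > Clinic J 22 > Clinic H 21 > Clinic G 13 > Clinic F 8.
Clinic D: +12 to 14 (cap) ; 39 left.
Give Clinic B 8 more to hit its cap of 9 ; 31 left.
Clinic J: +12 to 14 (cap) ; 19 left.
Give Clinic H 4 more to hit its cap of 4 ; 15 left.
Clinic G: +10 to 10 (cap) ; 5 left.
Only 5 left; Clinic F takes them to reach 7.
Total = 24×14 + 13×10 + 23×9 + 21×4 + 22×14 + 8×7 = 1121.

1121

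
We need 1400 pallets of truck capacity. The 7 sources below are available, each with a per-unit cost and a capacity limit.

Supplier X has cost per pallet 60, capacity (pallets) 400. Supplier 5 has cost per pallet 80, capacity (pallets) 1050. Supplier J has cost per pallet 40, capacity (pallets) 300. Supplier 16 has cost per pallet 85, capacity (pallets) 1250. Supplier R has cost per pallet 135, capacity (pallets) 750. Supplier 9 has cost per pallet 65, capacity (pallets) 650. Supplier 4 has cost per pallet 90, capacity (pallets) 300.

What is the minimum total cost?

82250

Fill from the cheapest source first.
Take 300 from Supplier J at 40 → need 1100 more.
Supplier X at 60: take all 400 pallets → 700 still needed.
Take 650 from Supplier 9 at 65 → need 50 more.
Take 50 from Supplier 5 at 80 to finish.
Supplier 16, Supplier 4, Supplier R: unused.
Cost = 300×40 + 400×60 + 650×65 + 50×80 = 82250.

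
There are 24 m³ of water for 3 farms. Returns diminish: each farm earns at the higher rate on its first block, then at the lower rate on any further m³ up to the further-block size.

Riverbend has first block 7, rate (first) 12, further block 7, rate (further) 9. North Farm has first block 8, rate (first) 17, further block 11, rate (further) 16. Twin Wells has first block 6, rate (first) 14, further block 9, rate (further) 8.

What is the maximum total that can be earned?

382

Order all 6 blocks by rate: North Farm/first 17 > North Farm/second 16 > Twin Wells/first 14 > Riverbend/first 12 > Riverbend/second 9 > Twin Wells/second 8.
North Farm first at 17: fill all 8 ; 16 left.
North Farm/second (16): +11 ; 5 left.
5 remain; put them into Twin Wells first at 14.
Total = 17×8 + 16×11 + 14×5 = 382.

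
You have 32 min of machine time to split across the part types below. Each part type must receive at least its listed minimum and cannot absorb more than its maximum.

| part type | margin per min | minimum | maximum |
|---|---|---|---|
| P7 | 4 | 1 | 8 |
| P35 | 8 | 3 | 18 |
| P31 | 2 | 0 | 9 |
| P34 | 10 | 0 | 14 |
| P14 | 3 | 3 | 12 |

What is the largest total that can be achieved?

265

Meeting every minimum uses 1+3+0+0+3 = 7 min, leaving 25.
Highest margin per min first: P34 10 > P35 8 > P7 4 > P14 3 > P31 2.
P34 takes 14 more to reach its cap of 14 ; 11 left.
Only 11 left; P35 takes them to reach 14.
Total = 4×1 + 8×14 + 10×14 + 3×3 = 265.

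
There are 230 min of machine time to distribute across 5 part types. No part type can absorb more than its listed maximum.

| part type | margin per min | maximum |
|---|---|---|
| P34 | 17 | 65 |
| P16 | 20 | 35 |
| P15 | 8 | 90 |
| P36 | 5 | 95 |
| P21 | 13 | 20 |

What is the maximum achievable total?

2885

Highest margin per min first: P16 20 > P34 17 > P21 13 > P15 8 > P36 5.
Give P16 35 to hit its cap of 35 → 195 left.
P34: +65 to 65 (cap) → 130 left.
P21 takes 20 to reach its cap of 20 → 110 left.
P15: +90 to 90 (cap) → 20 left.
Only 20 left; P36 takes them to reach 20.
Total = 17×65 + 20×35 + 8×90 + 5×20 + 13×20 = 2885.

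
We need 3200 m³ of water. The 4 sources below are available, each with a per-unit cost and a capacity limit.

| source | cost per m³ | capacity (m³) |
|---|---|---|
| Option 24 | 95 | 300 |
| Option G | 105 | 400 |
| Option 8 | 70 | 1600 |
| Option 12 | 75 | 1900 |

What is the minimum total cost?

Fill from the cheapest source first.
Option 8 at 70: take all 1600 m³ → 1600 still needed.
Option 12 (75): take the remaining 1600 → done.
Option 24, Option G: unused.
Cost = 1600×70 + 1600×75 = 232000.

232000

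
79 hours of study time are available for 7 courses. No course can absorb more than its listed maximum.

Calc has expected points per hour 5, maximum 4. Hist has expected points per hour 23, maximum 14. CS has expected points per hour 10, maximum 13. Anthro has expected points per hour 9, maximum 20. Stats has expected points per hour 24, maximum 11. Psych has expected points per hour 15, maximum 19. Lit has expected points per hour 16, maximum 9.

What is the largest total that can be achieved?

Order the courses by expected points per hour: Stats 24 > Hist 23 > Lit 16 > Psych 15 > CS 10 > Anthro 9 > Calc 5.
Give Stats 11 to hit its cap of 11 → 68 left.
Hist takes 14 to reach its cap of 14 → 54 left.
Lit takes 9 to reach its cap of 9 → 45 left.
Give Psych 19 to hit its cap of 19 → 26 left.
CS takes 13 to reach its cap of 13 → 13 left.
Anthro: +13 (room for 20) → 13. Pool exhausted.
Total = 23×14 + 10×13 + 9×13 + 24×11 + 15×19 + 16×9 = 1262.

1262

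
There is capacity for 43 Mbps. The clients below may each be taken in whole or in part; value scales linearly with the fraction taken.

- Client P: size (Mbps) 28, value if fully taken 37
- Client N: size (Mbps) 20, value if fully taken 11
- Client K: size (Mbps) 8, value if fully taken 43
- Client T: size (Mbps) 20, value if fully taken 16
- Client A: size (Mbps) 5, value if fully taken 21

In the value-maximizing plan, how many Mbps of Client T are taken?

Sort by value density: Client K 43/8≈5.38, Client A 21/5≈4.2, Client P 37/28≈1.32, Client T 16/20≈0.8, Client N 11/20≈0.55.
Take all of Client K (8 Mbps, value 43) → 35 Mbps left.
Client A: take in full, 5 Mbps for value 21 → 30 left.
Client P: take in full, 28 Mbps for value 37 → 2 left.
2 Mbps left: a 2/20 share of Client T gives 16×2/20 = 1.6.

2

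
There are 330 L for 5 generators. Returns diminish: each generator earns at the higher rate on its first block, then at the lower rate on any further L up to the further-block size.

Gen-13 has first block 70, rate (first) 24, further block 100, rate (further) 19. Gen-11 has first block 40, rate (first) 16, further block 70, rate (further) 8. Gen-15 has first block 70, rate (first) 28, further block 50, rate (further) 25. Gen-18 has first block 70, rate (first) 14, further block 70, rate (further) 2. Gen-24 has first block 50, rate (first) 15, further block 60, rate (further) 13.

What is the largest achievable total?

Order all 10 blocks by rate: Gen-15/tier1 28 > Gen-15/tier2 25 > Gen-13/tier1 24 > Gen-13/tier2 19 > Gen-11/tier1 16 > Gen-24/tier1 15 > Gen-18/tier1 14 > Gen-24/tier2 13 > Gen-11/tier2 8 > Gen-18/tier2 2.
Fill Gen-15 tier1 block (70 at 28) — 260 left.
Gen-15/tier2 (25): +50 — 210 left.
Gen-13/tier1 (24): +70 — 140 left.
Gen-13 tier2 at 19: fill all 100 — 40 left.
Fill Gen-11 tier1 block (40 at 16) — 0 left.
Total = 28×70 + 25×50 + 24×70 + 19×100 + 16×40 = 7430.

7430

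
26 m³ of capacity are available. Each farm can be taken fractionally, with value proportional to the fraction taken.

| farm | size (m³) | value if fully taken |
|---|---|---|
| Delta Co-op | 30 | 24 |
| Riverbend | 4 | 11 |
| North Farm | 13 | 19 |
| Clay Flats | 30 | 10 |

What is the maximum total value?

Best value per unit of size first: Riverbend 11/4≈2.75, North Farm 19/13≈1.46, Delta Co-op 24/30≈0.8, Clay Flats 10/30≈0.333.
All 4 m³ of Riverbend fit (value 11) ; 22 remain.
North Farm: take in full, 13 m³ for value 19 ; 9 left.
Only 9 m³ remain; take 9/30 of Delta Co-op for value 24×9/30 = 7.2.
Total value = 37.2.

37.2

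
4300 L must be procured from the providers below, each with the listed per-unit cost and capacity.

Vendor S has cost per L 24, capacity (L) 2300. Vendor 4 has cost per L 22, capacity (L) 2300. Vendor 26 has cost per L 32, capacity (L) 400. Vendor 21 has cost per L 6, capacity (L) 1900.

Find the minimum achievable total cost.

64400

Cheapest first:
Vendor 21 (6): use full 1900 → 2400 L to go.
Vendor 4 (22): use full 2300 → 100 L to go.
Take 100 from Vendor S at 24 to finish.
Vendor 26: unused.
Cost = 1900×6 + 2300×22 + 100×24 = 64400.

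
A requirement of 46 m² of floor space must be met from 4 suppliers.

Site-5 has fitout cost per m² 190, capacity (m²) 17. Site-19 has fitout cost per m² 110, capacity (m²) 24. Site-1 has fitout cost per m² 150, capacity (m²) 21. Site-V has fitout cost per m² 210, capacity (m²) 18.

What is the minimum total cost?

5980

Use suppliers in increasing cost order.
Take 24 from Site-19 at 110 ; need 22 more.
Site-1 at 150: take all 21 m² ; 1 still needed.
Site-5 at 190: take 1 of its 17 ; requirement met.
Site-V: unused.
Cost = 24×110 + 21×150 + 1×190 = 5980.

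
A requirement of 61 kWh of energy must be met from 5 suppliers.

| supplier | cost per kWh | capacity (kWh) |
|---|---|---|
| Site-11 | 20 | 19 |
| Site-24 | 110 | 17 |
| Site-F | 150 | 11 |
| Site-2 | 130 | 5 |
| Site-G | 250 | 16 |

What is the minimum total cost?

6800

Use suppliers in increasing cost order.
Take 19 from Site-11 at 20 ; need 42 more.
Take 17 from Site-24 at 110 ; need 25 more.
Site-2 (130): use full 5 ; 20 kWh to go.
Site-F (150): use full 11 ; 9 kWh to go.
Take 9 from Site-G at 250 to finish.
Cost = 19×20 + 17×110 + 5×130 + 11×150 + 9×250 = 6800.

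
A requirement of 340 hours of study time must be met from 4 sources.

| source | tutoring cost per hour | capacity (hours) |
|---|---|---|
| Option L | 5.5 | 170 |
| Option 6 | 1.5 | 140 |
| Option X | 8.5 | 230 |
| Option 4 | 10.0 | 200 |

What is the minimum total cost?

Fill from the cheapest source first.
Option 6 at 1.5: take all 140 hours ; 200 still needed.
Option L at 5.5: take all 170 hours ; 30 still needed.
Take 30 from Option X at 8.5 to finish.
Option 4: unused.
Cost = 140×1.5 + 170×5.5 + 30×8.5 = 1400.

1400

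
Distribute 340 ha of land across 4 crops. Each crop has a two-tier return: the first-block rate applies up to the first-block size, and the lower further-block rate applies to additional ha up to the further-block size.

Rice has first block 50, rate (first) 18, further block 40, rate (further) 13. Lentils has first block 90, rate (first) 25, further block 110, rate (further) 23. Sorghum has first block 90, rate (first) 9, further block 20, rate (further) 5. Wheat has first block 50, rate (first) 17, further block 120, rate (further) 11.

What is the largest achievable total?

Rank every tier by rate: Lentils/first 25 > Lentils/second 23 > Rice/first 18 > Wheat/first 17 > Rice/second 13 > Wheat/second 11 > Sorghum/first 9 > Sorghum/second 5.
Lentils first at 25: fill all 90 — 250 left.
Fill Lentils second block (110 at 23) — 140 left.
Rice first at 18: fill all 50 — 90 left.
Fill Wheat first block (50 at 17) — 40 left.
Fill Rice second block (40 at 13) — 0 left.
Total = 25×90 + 23×110 + 18×50 + 17×50 + 13×40 = 7050.

7050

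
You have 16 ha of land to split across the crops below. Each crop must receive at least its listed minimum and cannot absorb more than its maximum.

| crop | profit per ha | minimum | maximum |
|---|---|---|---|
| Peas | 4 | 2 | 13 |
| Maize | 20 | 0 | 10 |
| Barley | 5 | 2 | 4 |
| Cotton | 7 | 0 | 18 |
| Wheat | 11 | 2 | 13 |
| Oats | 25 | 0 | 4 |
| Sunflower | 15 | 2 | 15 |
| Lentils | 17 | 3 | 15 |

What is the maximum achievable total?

241

Meeting every minimum uses 2+0+2+0+2+0+2+3 = 11 ha, leaving 5.
Rank by profit per ha: Oats 25 > Maize 20 > Lentils 17 > Sunflower 15 > Wheat 11 > Cotton 7 > Barley 5 > Peas 4.
Oats takes 4 more to reach its cap of 4 ; 1 left.
Only 1 left; Maize takes them to reach 1.
Total = 4×2 + 20×1 + 5×2 + 11×2 + 25×4 + 15×2 + 17×3 = 241.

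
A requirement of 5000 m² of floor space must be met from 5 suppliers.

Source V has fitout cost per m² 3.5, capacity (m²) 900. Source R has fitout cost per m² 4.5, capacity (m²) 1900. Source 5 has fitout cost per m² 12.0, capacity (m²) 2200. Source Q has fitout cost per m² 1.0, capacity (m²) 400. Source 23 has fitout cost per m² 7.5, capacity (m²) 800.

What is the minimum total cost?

Cheapest first:
Source Q at 1.0: take all 400 m² → 4600 still needed.
Source V (3.5): use full 900 → 3700 m² to go.
Take 1900 from Source R at 4.5 → need 1800 more.
Source 23 at 7.5: take all 800 m² → 1000 still needed.
Source 5 (12.0): take the remaining 1000 → done.
Cost = 400×1.0 + 900×3.5 + 1900×4.5 + 800×7.5 + 1000×12.0 = 30100.

30100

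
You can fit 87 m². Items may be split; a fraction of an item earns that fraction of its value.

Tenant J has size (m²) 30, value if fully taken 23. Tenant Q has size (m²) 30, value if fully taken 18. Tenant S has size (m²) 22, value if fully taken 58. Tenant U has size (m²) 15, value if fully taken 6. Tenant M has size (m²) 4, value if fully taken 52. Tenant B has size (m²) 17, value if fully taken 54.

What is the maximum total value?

195.4

Sort by value density: Tenant M 52/4≈13, Tenant B 54/17≈3.18, Tenant S 58/22≈2.64, Tenant J 23/30≈0.767, Tenant Q 18/30≈0.6, Tenant U 6/15≈0.4.
Tenant M: take in full, 4 m² for value 52 ; 83 left.
All 17 m² of Tenant B fit (value 54) ; 66 remain.
Take all of Tenant S (22 m², value 58) ; 44 m² left.
Take all of Tenant J (30 m², value 23) ; 14 m² left.
Only 14 m² remain; take 14/30 of Tenant Q for value 18×14/30 = 8.4.
Total value = 195.4.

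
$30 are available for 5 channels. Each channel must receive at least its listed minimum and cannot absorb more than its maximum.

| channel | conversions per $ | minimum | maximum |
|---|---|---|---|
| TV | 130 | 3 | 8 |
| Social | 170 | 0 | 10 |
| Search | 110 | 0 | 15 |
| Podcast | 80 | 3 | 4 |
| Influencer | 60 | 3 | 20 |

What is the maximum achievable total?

Meeting every minimum uses 3+0+0+3+3 = 9 $, leaving 21.
Order the channels by conversions per $: Social 170 > TV 130 > Search 110 > Podcast 80 > Influencer 60.
Give Social 10 more to hit its cap of 10 ; 11 left.
Give TV 5 more to hit its cap of 8 ; 6 left.
Search has room for 15 more but only 6 remain, so it gets 6.
Total = 130×8 + 170×10 + 110×6 + 80×3 + 60×3 = 3820.

3820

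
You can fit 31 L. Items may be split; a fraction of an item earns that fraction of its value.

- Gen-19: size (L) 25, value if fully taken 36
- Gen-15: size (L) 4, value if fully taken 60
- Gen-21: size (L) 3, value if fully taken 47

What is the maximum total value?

Sort by value density: Gen-21 47/3≈15.7, Gen-15 60/4≈15, Gen-19 36/25≈1.44.
Take all of Gen-21 (3 L, value 47) — 28 L left.
Take all of Gen-15 (4 L, value 60) — 24 L left.
24 L left: a 24/25 share of Gen-19 gives 36×24/25 = 34.56.
Total value = 141.56.

141.56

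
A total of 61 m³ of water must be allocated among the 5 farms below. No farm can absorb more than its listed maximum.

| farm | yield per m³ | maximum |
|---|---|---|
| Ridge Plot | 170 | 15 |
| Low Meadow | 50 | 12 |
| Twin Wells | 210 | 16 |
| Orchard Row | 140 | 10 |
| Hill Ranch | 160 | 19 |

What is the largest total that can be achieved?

Order the farms by yield per m³: Twin Wells 210 > Ridge Plot 170 > Hill Ranch 160 > Orchard Row 140 > Low Meadow 50.
Twin Wells: +16 to 16 (cap) ; 45 left.
Ridge Plot: +15 to 15 (cap) ; 30 left.
Hill Ranch takes 19 to reach its cap of 19 ; 11 left.
Orchard Row takes 10 to reach its cap of 10 ; 1 left.
Low Meadow has room for 12 but only 1 remain, so it gets 1.
Total = 170×15 + 50×1 + 210×16 + 140×10 + 160×19 = 10400.

10400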